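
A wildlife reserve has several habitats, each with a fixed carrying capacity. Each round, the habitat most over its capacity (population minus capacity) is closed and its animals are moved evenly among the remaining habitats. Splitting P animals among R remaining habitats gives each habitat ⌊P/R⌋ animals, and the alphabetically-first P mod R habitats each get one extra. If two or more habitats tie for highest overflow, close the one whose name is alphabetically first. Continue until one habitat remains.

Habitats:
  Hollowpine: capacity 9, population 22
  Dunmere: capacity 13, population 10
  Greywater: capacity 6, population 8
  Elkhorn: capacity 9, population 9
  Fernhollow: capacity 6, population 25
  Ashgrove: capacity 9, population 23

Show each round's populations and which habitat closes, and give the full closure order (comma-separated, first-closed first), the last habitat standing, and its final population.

Closure order: Fernhollow, Ashgrove, Hollowpine, Greywater, Elkhorn
Last habitat: Dunmere with 97 animals

Round 1: Ashgrove=23 Dunmere=10 Elkhorn=9 Fernhollow=25 Greywater=8 Hollowpine=22 → close Fernhollow (overflow 19)
  25÷5 = 5 each, +1 to first 0
Round 2: Ashgrove=28 Dunmere=15 Elkhorn=14 Greywater=13 Hollowpine=27 → close Ashgrove (overflow 19)
  28÷4 = 7 each, +1 to first 0
Round 3: Dunmere=22 Elkhorn=21 Greywater=20 Hollowpine=34 → close Hollowpine (overflow 25)
  34÷3 = 11 each, +1 to first 1
Round 4: Dunmere=34 Elkhorn=32 Greywater=31 → close Greywater (overflow 25)
  31÷2 = 15 each, +1 to first 1
Round 5: Dunmere=50 Elkhorn=47 → close Elkhorn (overflow 38)
  47÷1 = 47 each, +1 to first 0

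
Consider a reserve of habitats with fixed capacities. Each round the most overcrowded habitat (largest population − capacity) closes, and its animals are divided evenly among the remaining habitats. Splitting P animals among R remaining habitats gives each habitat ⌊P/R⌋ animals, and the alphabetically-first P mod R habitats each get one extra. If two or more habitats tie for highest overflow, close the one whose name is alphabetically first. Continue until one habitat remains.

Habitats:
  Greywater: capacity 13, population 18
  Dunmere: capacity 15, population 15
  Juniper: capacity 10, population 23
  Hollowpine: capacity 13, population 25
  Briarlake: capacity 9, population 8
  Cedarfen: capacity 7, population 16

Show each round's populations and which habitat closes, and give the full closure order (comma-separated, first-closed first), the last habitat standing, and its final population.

Closure order: Juniper, Hollowpine, Cedarfen, Greywater, Briarlake
Last habitat: Dunmere with 105 animals

Round 1: Briarlake=8 Cedarfen=16 Dunmere=15 Greywater=18 Hollowpine=25 Juniper=23 → close Juniper (overflow 13)
  23÷5 = 4 each, +1 to first 3
Round 2: Briarlake=13 Cedarfen=21 Dunmere=20 Greywater=22 Hollowpine=29 → close Hollowpine (overflow 16)
  29÷4 = 7 each, +1 to first 1
Round 3: Briarlake=21 Cedarfen=28 Dunmere=27 Greywater=29 → close Cedarfen (overflow 21)
  28÷3 = 9 each, +1 to first 1
Round 4: Briarlake=31 Dunmere=36 Greywater=38 → close Greywater (overflow 25)
  38÷2 = 19 each, +1 to first 0
Round 5: Briarlake=50 Dunmere=55 → close Briarlake (overflow 41)
  50÷1 = 50 each, +1 to first 0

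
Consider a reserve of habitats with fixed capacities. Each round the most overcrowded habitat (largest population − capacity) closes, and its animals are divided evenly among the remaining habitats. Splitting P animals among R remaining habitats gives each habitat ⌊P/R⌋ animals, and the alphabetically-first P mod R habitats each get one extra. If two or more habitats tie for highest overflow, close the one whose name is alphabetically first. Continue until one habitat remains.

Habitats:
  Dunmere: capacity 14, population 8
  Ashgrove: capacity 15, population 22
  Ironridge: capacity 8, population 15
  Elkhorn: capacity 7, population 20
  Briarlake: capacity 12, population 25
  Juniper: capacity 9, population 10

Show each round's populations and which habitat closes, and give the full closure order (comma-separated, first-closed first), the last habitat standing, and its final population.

Round 1: Ashgrove=22 Briarlake=25 Dunmere=8 Elkhorn=20 Ironridge=15 Juniper=10 → close Briarlake (overflow 13)
  25÷5 = 5 each, +1 to first 0
Round 2: Ashgrove=27 Dunmere=13 Elkhorn=25 Ironridge=20 Juniper=15 → close Elkhorn (overflow 18)
  25÷4 = 6 each, +1 to first 1
Round 3: Ashgrove=34 Dunmere=19 Ironridge=26 Juniper=21 → close Ashgrove (overflow 19)
  34÷3 = 11 each, +1 to first 1
Round 4: Dunmere=31 Ironridge=37 Juniper=32 → close Ironridge (overflow 29)
  37÷2 = 18 each, +1 to first 1
Round 5: Dunmere=50 Juniper=50 → close Juniper (overflow 41)
  50÷1 = 50 each, +1 to first 0

Closure order: Briarlake, Elkhorn, Ashgrove, Ironridge, Juniper
Last habitat: Dunmere with 100 animals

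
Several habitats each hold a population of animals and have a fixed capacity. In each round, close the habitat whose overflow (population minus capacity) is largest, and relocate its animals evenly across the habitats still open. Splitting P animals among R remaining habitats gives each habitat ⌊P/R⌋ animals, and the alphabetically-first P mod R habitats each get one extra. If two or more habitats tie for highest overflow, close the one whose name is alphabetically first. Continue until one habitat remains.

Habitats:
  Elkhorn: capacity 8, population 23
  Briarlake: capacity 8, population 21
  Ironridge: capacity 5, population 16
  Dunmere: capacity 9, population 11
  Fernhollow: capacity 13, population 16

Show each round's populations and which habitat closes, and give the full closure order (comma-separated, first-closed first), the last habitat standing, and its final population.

Round 1: Briarlake=21 Dunmere=11 Elkhorn=23 Fernhollow=16 Ironridge=16 → close Elkhorn (overflow 15)
  23÷4 = 5 each, +1 to first 3
Round 2: Briarlake=27 Dunmere=17 Fernhollow=22 Ironridge=21 → close Briarlake (overflow 19)
  27÷3 = 9 each, +1 to first 0
Round 3: Dunmere=26 Fernhollow=31 Ironridge=30 → close Ironridge (overflow 25)
  30÷2 = 15 each, +1 to first 0
Round 4: Dunmere=41 Fernhollow=46 → close Fernhollow (overflow 33)
  46÷1 = 46 each, +1 to first 0

Closure order: Elkhorn, Briarlake, Ironridge, Fernhollow
Last habitat: Dunmere with 87 animals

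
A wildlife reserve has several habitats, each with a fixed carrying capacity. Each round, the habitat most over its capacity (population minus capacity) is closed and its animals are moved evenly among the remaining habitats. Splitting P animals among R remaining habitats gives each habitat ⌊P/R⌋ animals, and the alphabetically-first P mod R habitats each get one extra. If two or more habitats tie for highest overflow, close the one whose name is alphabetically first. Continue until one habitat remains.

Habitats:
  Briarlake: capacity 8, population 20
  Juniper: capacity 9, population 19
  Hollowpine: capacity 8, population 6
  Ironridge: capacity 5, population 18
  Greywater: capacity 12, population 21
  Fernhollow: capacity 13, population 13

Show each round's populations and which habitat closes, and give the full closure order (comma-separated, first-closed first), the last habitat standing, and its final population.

Round 1: Briarlake=20 Fernhollow=13 Greywater=21 Hollowpine=6 Ironridge=18 Juniper=19 → close Ironridge (overflow 13)
  18÷5 = 3 each, +1 to first 3
Round 2: Briarlake=24 Fernhollow=17 Greywater=25 Hollowpine=9 Juniper=22 → close Briarlake (overflow 16)
  24÷4 = 6 each, +1 to first 0
Round 3: Fernhollow=23 Greywater=31 Hollowpine=15 Juniper=28 → close Greywater (overflow 19)
  31÷3 = 10 each, +1 to first 1
Round 4: Fernhollow=34 Hollowpine=25 Juniper=38 → close Juniper (overflow 29)
  38÷2 = 19 each, +1 to first 0
Round 5: Fernhollow=53 Hollowpine=44 → close Fernhollow (overflow 40)
  53÷1 = 53 each, +1 to first 0

Closure order: Ironridge, Briarlake, Greywater, Juniper, Fernhollow
Last habitat: Hollowpine with 97 animals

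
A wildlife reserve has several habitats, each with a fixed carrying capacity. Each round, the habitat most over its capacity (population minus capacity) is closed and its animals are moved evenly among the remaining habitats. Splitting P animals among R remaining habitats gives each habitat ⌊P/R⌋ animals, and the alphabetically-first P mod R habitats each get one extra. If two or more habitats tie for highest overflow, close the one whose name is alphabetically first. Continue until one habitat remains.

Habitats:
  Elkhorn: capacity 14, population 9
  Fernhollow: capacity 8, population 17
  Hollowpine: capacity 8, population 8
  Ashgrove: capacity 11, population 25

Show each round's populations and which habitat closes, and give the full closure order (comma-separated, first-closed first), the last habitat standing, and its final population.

Closure order: Ashgrove, Fernhollow, Hollowpine
Last habitat: Elkhorn with 59 animals

Round 1: Ashgrove=25 Elkhorn=9 Fernhollow=17 Hollowpine=8 → close Ashgrove (overflow 14)
  25÷3 = 8 each, +1 to first 1
Round 2: Elkhorn=18 Fernhollow=25 Hollowpine=16 → close Fernhollow (overflow 17)
  25÷2 = 12 each, +1 to first 1
Round 3: Elkhorn=31 Hollowpine=28 → close Hollowpine (overflow 20)
  28÷1 = 28 each, +1 to first 0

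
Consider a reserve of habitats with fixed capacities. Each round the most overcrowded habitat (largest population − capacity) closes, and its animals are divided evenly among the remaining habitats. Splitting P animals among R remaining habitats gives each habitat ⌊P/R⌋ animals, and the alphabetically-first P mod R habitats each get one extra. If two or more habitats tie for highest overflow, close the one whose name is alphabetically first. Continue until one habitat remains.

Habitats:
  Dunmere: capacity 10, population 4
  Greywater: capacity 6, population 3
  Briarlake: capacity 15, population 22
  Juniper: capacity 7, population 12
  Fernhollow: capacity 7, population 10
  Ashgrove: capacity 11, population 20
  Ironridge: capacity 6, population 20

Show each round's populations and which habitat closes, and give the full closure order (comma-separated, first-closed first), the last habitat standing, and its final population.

Closure order: Ironridge, Ashgrove, Briarlake, Fernhollow, Juniper, Greywater
Last habitat: Dunmere with 91 animals

Round 1: Ashgrove=20 Briarlake=22 Dunmere=4 Fernhollow=10 Greywater=3 Ironridge=20 Juniper=12 → close Ironridge (overflow 14)
  20÷6 = 3 each, +1 to first 2
Round 2: Ashgrove=24 Briarlake=26 Dunmere=7 Fernhollow=13 Greywater=6 Juniper=15 → close Ashgrove (overflow 13)
  24÷5 = 4 each, +1 to first 4
Round 3: Briarlake=31 Dunmere=12 Fernhollow=18 Greywater=11 Juniper=19 → close Briarlake (overflow 16)
  31÷4 = 7 each, +1 to first 3
Round 4: Dunmere=20 Fernhollow=26 Greywater=19 Juniper=26 → close Fernhollow (overflow 19)
  26÷3 = 8 each, +1 to first 2
Round 5: Dunmere=29 Greywater=28 Juniper=34 → close Juniper (overflow 27)
  34÷2 = 17 each, +1 to first 0
Round 6: Dunmere=46 Greywater=45 → close Greywater (overflow 39)
  45÷1 = 45 each, +1 to first 0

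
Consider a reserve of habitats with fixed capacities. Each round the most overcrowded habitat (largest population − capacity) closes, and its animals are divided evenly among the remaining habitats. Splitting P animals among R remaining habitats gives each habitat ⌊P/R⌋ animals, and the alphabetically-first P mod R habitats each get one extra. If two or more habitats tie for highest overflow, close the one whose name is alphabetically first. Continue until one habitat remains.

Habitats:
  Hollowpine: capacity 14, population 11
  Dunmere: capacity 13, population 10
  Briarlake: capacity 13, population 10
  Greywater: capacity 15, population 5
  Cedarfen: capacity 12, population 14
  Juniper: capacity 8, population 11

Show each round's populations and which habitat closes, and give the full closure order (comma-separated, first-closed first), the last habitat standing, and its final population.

Closure order: Juniper, Cedarfen, Briarlake, Dunmere, Hollowpine
Last habitat: Greywater with 61 animals

Round 1: Briarlake=10 Cedarfen=14 Dunmere=10 Greywater=5 Hollowpine=11 Juniper=11 → close Juniper (overflow 3)
  11÷5 = 2 each, +1 to first 1
Round 2: Briarlake=13 Cedarfen=16 Dunmere=12 Greywater=7 Hollowpine=13 → close Cedarfen (overflow 4)
  16÷4 = 4 each, +1 to first 0
Round 3: Briarlake=17 Dunmere=16 Greywater=11 Hollowpine=17 → close Briarlake (overflow 4)
  17÷3 = 5 each, +1 to first 2
Round 4: Dunmere=22 Greywater=17 Hollowpine=22 → close Dunmere (overflow 9)
  22÷2 = 11 each, +1 to first 0
Round 5: Greywater=28 Hollowpine=33 → close Hollowpine (overflow 19)
  33÷1 = 33 each, +1 to first 0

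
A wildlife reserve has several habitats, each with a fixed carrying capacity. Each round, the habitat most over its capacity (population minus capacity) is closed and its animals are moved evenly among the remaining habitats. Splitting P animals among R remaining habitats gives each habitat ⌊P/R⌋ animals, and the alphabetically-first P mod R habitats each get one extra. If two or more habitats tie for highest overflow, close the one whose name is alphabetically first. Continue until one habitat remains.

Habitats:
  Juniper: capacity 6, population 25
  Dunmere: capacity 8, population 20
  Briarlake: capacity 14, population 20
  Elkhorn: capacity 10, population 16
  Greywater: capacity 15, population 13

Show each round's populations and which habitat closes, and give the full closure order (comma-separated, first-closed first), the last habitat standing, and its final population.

Closure order: Juniper, Dunmere, Briarlake, Elkhorn
Last habitat: Greywater with 94 animals

Round 1: Briarlake=20 Dunmere=20 Elkhorn=16 Greywater=13 Juniper=25 → close Juniper (overflow 19)
  25÷4 = 6 each, +1 to first 1
Round 2: Briarlake=27 Dunmere=26 Elkhorn=22 Greywater=19 → close Dunmere (overflow 18)
  26÷3 = 8 each, +1 to first 2
Round 3: Briarlake=36 Elkhorn=31 Greywater=27 → close Briarlake (overflow 22)
  36÷2 = 18 each, +1 to first 0
Round 4: Elkhorn=49 Greywater=45 → close Elkhorn (overflow 39)
  49÷1 = 49 each, +1 to first 0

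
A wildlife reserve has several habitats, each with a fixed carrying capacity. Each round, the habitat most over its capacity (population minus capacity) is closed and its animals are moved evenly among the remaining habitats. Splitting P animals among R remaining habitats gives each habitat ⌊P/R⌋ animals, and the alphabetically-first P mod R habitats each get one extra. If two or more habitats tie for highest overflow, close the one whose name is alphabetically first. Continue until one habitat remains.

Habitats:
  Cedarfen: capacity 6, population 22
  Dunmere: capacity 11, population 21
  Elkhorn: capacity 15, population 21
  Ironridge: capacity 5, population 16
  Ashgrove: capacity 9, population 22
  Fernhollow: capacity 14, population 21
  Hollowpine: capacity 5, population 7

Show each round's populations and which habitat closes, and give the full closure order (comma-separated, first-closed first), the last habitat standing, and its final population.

Round 1: Ashgrove=22 Cedarfen=22 Dunmere=21 Elkhorn=21 Fernhollow=21 Hollowpine=7 Ironridge=16 → close Cedarfen (overflow 16)
  22÷6 = 3 each, +1 to first 4
Round 2: Ashgrove=26 Dunmere=25 Elkhorn=25 Fernhollow=25 Hollowpine=10 Ironridge=19 → close Ashgrove (overflow 17)
  26÷5 = 5 each, +1 to first 1
Round 3: Dunmere=31 Elkhorn=30 Fernhollow=30 Hollowpine=15 Ironridge=24 → close Dunmere (overflow 20)
  31÷4 = 7 each, +1 to first 3
Round 4: Elkhorn=38 Fernhollow=38 Hollowpine=23 Ironridge=31 → close Ironridge (overflow 26)
  31÷3 = 10 each, +1 to first 1
Round 5: Elkhorn=49 Fernhollow=48 Hollowpine=33 → close Elkhorn (overflow 34)
  49÷2 = 24 each, +1 to first 1
Round 6: Fernhollow=73 Hollowpine=57 → close Fernhollow (overflow 59)
  73÷1 = 73 each, +1 to first 0

Closure order: Cedarfen, Ashgrove, Dunmere, Ironridge, Elkhorn, Fernhollow
Last habitat: Hollowpine with 130 animals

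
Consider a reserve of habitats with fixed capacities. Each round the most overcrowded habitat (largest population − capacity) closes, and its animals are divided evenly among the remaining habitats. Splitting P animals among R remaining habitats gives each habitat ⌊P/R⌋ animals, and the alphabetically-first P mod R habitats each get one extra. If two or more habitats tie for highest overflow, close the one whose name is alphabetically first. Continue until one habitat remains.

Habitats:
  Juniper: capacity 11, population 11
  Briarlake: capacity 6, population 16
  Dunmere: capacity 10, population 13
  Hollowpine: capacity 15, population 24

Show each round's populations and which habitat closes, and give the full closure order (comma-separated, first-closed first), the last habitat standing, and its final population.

Closure order: Briarlake, Hollowpine, Dunmere
Last habitat: Juniper with 64 animals

Round 1: Briarlake=16 Dunmere=13 Hollowpine=24 Juniper=11 → close Briarlake (overflow 10)
  16÷3 = 5 each, +1 to first 1
Round 2: Dunmere=19 Hollowpine=29 Juniper=16 → close Hollowpine (overflow 14)
  29÷2 = 14 each, +1 to first 1
Round 3: Dunmere=34 Juniper=30 → close Dunmere (overflow 24)
  34÷1 = 34 each, +1 to first 0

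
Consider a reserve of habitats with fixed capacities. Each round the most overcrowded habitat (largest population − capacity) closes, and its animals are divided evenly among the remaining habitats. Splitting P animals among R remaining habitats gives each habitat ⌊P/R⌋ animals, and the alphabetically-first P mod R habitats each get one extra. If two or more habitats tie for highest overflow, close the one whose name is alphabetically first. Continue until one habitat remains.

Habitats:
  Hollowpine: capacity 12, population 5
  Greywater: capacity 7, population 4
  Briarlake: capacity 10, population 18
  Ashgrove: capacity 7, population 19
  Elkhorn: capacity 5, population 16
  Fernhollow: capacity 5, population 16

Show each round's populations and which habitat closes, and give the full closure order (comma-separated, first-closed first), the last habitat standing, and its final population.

Closure order: Ashgrove, Elkhorn, Fernhollow, Briarlake, Greywater
Last habitat: Hollowpine with 78 animals

Round 1: Ashgrove=19 Briarlake=18 Elkhorn=16 Fernhollow=16 Greywater=4 Hollowpine=5 → close Ashgrove (overflow 12)
  19÷5 = 3 each, +1 to first 4
Round 2: Briarlake=22 Elkhorn=20 Fernhollow=20 Greywater=8 Hollowpine=8 → close Elkhorn (overflow 15)
  20÷4 = 5 each, +1 to first 0
Round 3: Briarlake=27 Fernhollow=25 Greywater=13 Hollowpine=13 → close Fernhollow (overflow 20)
  25÷3 = 8 each, +1 to first 1
Round 4: Briarlake=36 Greywater=21 Hollowpine=21 → close Briarlake (overflow 26)
  36÷2 = 18 each, +1 to first 0
Round 5: Greywater=39 Hollowpine=39 → close Greywater (overflow 32)
  39÷1 = 39 each, +1 to first 0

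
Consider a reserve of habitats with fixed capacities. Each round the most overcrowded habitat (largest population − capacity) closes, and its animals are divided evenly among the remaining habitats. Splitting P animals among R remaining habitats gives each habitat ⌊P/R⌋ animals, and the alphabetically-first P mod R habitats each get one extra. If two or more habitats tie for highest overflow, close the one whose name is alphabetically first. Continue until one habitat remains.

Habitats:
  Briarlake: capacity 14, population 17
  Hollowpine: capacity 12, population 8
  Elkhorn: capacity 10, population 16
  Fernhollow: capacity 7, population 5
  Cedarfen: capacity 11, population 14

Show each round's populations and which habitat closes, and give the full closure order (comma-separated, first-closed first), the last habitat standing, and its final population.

Round 1: Briarlake=17 Cedarfen=14 Elkhorn=16 Fernhollow=5 Hollowpine=8 → close Elkhorn (overflow 6)
  16÷4 = 4 each, +1 to first 0
Round 2: Briarlake=21 Cedarfen=18 Fernhollow=9 Hollowpine=12 → close Briarlake (overflow 7)
  21÷3 = 7 each, +1 to first 0
Round 3: Cedarfen=25 Fernhollow=16 Hollowpine=19 → close Cedarfen (overflow 14)
  25÷2 = 12 each, +1 to first 1
Round 4: Fernhollow=29 Hollowpine=31 → close Fernhollow (overflow 22)
  29÷1 = 29 each, +1 to first 0

Closure order: Elkhorn, Briarlake, Cedarfen, Fernhollow
Last habitat: Hollowpine with 60 animals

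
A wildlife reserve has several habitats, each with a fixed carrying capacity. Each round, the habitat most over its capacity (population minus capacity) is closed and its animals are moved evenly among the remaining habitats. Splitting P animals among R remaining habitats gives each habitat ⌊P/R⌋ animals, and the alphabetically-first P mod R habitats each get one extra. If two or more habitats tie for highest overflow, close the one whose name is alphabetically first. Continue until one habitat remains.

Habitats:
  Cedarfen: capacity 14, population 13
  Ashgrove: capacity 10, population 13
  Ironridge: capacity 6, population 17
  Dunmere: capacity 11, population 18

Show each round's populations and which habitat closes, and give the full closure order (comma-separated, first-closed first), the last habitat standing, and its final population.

Round 1: Ashgrove=13 Cedarfen=13 Dunmere=18 Ironridge=17 → close Ironridge (overflow 11)
  17÷3 = 5 each, +1 to first 2
Round 2: Ashgrove=19 Cedarfen=19 Dunmere=23 → close Dunmere (overflow 12)
  23÷2 = 11 each, +1 to first 1
Round 3: Ashgrove=31 Cedarfen=30 → close Ashgrove (overflow 21)
  31÷1 = 31 each, +1 to first 0

Closure order: Ironridge, Dunmere, Ashgrove
Last habitat: Cedarfen with 61 animals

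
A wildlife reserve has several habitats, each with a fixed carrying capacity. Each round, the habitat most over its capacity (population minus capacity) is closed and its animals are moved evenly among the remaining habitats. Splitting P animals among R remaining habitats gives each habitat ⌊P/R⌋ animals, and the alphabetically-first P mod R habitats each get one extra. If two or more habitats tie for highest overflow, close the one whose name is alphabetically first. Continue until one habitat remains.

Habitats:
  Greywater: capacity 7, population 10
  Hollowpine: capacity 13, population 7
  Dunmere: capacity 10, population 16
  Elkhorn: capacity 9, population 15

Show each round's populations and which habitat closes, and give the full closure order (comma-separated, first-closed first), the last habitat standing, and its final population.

Round 1: Dunmere=16 Elkhorn=15 Greywater=10 Hollowpine=7 → close Dunmere (overflow 6)
  16÷3 = 5 each, +1 to first 1
Round 2: Elkhorn=21 Greywater=15 Hollowpine=12 → close Elkhorn (overflow 12)
  21÷2 = 10 each, +1 to first 1
Round 3: Greywater=26 Hollowpine=22 → close Greywater (overflow 19)
  26÷1 = 26 each, +1 to first 0

Closure order: Dunmere, Elkhorn, Greywater
Last habitat: Hollowpine with 48 animals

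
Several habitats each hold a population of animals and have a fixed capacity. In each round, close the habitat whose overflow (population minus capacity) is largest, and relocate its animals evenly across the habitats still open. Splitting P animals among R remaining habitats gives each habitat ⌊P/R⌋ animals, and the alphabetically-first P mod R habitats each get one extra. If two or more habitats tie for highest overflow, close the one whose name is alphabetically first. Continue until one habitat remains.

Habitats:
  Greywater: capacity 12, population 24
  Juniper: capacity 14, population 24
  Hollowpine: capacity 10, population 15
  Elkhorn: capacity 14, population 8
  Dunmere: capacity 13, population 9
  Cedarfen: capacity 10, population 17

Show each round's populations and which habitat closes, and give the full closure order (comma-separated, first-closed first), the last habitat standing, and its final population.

Closure order: Greywater, Juniper, Cedarfen, Hollowpine, Dunmere
Last habitat: Elkhorn with 97 animals

Round 1: Cedarfen=17 Dunmere=9 Elkhorn=8 Greywater=24 Hollowpine=15 Juniper=24 → close Greywater (overflow 12)
  24÷5 = 4 each, +1 to first 4
Round 2: Cedarfen=22 Dunmere=14 Elkhorn=13 Hollowpine=20 Juniper=28 → close Juniper (overflow 14)
  28÷4 = 7 each, +1 to first 0
Round 3: Cedarfen=29 Dunmere=21 Elkhorn=20 Hollowpine=27 → close Cedarfen (overflow 19)
  29÷3 = 9 each, +1 to first 2
Round 4: Dunmere=31 Elkhorn=30 Hollowpine=36 → close Hollowpine (overflow 26)
  36÷2 = 18 each, +1 to first 0
Round 5: Dunmere=49 Elkhorn=48 → close Dunmere (overflow 36)
  49÷1 = 49 each, +1 to first 0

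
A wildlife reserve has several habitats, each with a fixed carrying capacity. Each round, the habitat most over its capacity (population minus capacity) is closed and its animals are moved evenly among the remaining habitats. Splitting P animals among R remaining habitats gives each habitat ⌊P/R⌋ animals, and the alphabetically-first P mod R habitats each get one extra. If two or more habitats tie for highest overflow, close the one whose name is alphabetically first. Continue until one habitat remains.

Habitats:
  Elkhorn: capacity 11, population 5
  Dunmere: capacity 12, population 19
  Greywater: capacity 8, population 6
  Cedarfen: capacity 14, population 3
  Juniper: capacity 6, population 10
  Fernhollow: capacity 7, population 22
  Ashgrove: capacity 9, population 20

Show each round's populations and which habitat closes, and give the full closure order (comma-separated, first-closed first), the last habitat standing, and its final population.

Round 1: Ashgrove=20 Cedarfen=3 Dunmere=19 Elkhorn=5 Fernhollow=22 Greywater=6 Juniper=10 → close Fernhollow (overflow 15)
  22÷6 = 3 each, +1 to first 4
Round 2: Ashgrove=24 Cedarfen=7 Dunmere=23 Elkhorn=9 Greywater=9 Juniper=13 → close Ashgrove (overflow 15)
  24÷5 = 4 each, +1 to first 4
Round 3: Cedarfen=12 Dunmere=28 Elkhorn=14 Greywater=14 Juniper=17 → close Dunmere (overflow 16)
  28÷4 = 7 each, +1 to first 0
Round 4: Cedarfen=19 Elkhorn=21 Greywater=21 Juniper=24 → close Juniper (overflow 18)
  24÷3 = 8 each, +1 to first 0
Round 5: Cedarfen=27 Elkhorn=29 Greywater=29 → close Greywater (overflow 21)
  29÷2 = 14 each, +1 to first 1
Round 6: Cedarfen=42 Elkhorn=43 → close Elkhorn (overflow 32)
  43÷1 = 43 each, +1 to first 0

Closure order: Fernhollow, Ashgrove, Dunmere, Juniper, Greywater, Elkhorn
Last habitat: Cedarfen with 85 animals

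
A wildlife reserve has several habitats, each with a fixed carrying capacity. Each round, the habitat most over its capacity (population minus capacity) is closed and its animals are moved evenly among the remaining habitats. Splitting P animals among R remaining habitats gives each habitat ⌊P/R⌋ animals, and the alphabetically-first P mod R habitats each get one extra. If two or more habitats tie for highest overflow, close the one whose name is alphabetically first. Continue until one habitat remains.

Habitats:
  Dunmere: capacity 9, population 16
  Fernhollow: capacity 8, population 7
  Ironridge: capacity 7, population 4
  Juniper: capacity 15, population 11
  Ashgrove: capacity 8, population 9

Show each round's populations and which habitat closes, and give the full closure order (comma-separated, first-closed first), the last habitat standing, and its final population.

Round 1: Ashgrove=9 Dunmere=16 Fernhollow=7 Ironridge=4 Juniper=11 → close Dunmere (overflow 7)
  16÷4 = 4 each, +1 to first 0
Round 2: Ashgrove=13 Fernhollow=11 Ironridge=8 Juniper=15 → close Ashgrove (overflow 5)
  13÷3 = 4 each, +1 to first 1
Round 3: Fernhollow=16 Ironridge=12 Juniper=19 → close Fernhollow (overflow 8)
  16÷2 = 8 each, +1 to first 0
Round 4: Ironridge=20 Juniper=27 → close Ironridge (overflow 13)
  20÷1 = 20 each, +1 to first 0

Closure order: Dunmere, Ashgrove, Fernhollow, Ironridge
Last habitat: Juniper with 47 animals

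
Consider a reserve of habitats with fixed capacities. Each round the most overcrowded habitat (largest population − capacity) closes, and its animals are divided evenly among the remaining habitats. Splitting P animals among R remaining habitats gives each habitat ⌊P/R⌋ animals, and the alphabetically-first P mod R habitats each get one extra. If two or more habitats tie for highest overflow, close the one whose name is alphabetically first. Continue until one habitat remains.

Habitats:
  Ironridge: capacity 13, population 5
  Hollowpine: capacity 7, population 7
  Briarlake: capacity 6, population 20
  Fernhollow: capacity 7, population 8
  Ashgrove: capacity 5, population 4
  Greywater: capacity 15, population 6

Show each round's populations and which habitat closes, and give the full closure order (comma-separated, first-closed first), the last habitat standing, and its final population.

Round 1: Ashgrove=4 Briarlake=20 Fernhollow=8 Greywater=6 Hollowpine=7 Ironridge=5 → close Briarlake (overflow 14)
  20÷5 = 4 each, +1 to first 0
Round 2: Ashgrove=8 Fernhollow=12 Greywater=10 Hollowpine=11 Ironridge=9 → close Fernhollow (overflow 5)
  12÷4 = 3 each, +1 to first 0
Round 3: Ashgrove=11 Greywater=13 Hollowpine=14 Ironridge=12 → close Hollowpine (overflow 7)
  14÷3 = 4 each, +1 to first 2
Round 4: Ashgrove=16 Greywater=18 Ironridge=16 → close Ashgrove (overflow 11)
  16÷2 = 8 each, +1 to first 0
Round 5: Greywater=26 Ironridge=24 → close Greywater (overflow 11)
  26÷1 = 26 each, +1 to first 0

Closure order: Briarlake, Fernhollow, Hollowpine, Ashgrove, Greywater
Last habitat: Ironridge with 50 animals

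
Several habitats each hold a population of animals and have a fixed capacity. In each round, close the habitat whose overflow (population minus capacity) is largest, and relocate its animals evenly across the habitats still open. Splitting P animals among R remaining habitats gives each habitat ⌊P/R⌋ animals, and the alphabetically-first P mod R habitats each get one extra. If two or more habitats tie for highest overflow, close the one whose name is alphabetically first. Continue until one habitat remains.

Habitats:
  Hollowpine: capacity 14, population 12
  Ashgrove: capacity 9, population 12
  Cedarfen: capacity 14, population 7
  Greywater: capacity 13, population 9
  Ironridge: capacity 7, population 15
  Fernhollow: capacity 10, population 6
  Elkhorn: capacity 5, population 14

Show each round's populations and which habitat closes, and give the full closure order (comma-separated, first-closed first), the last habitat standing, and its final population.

Closure order: Elkhorn, Ironridge, Ashgrove, Hollowpine, Fernhollow, Cedarfen
Last habitat: Greywater with 75 animals

Round 1: Ashgrove=12 Cedarfen=7 Elkhorn=14 Fernhollow=6 Greywater=9 Hollowpine=12 Ironridge=15 → close Elkhorn (overflow 9)
  14÷6 = 2 each, +1 to first 2
Round 2: Ashgrove=15 Cedarfen=10 Fernhollow=8 Greywater=11 Hollowpine=14 Ironridge=17 → close Ironridge (overflow 10)
  17÷5 = 3 each, +1 to first 2
Round 3: Ashgrove=19 Cedarfen=14 Fernhollow=11 Greywater=14 Hollowpine=17 → close Ashgrove (overflow 10)
  19÷4 = 4 each, +1 to first 3
Round 4: Cedarfen=19 Fernhollow=16 Greywater=19 Hollowpine=21 → close Hollowpine (overflow 7)
  21÷3 = 7 each, +1 to first 0
Round 5: Cedarfen=26 Fernhollow=23 Greywater=26 → close Fernhollow (overflow 13)
  23÷2 = 11 each, +1 to first 1
Round 6: Cedarfen=38 Greywater=37 → close Cedarfen (overflow 24)
  38÷1 = 38 each, +1 to first 0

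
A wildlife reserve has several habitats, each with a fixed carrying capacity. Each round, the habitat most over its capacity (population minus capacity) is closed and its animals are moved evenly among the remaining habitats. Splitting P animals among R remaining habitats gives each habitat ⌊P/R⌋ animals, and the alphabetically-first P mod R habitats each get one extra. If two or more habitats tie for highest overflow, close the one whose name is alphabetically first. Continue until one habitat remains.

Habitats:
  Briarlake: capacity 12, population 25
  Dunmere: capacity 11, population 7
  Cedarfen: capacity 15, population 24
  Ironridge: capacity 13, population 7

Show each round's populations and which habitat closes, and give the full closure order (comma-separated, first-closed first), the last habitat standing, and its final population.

Round 1: Briarlake=25 Cedarfen=24 Dunmere=7 Ironridge=7 → close Briarlake (overflow 13)
  25÷3 = 8 each, +1 to first 1
Round 2: Cedarfen=33 Dunmere=15 Ironridge=15 → close Cedarfen (overflow 18)
  33÷2 = 16 each, +1 to first 1
Round 3: Dunmere=32 Ironridge=31 → close Dunmere (overflow 21)
  32÷1 = 32 each, +1 to first 0

Closure order: Briarlake, Cedarfen, Dunmere
Last habitat: Ironridge with 63 animals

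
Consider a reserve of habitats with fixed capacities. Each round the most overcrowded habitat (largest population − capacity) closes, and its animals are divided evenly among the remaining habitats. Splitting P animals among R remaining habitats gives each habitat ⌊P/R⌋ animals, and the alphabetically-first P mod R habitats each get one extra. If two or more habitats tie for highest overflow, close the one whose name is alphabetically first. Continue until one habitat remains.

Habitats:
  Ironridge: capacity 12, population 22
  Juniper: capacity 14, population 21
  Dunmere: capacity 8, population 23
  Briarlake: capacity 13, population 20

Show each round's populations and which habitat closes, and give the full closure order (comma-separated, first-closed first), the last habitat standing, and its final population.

Closure order: Dunmere, Ironridge, Briarlake
Last habitat: Juniper with 86 animals

Round 1: Briarlake=20 Dunmere=23 Ironridge=22 Juniper=21 → close Dunmere (overflow 15)
  23÷3 = 7 each, +1 to first 2
Round 2: Briarlake=28 Ironridge=30 Juniper=28 → close Ironridge (overflow 18)
  30÷2 = 15 each, +1 to first 0
Round 3: Briarlake=43 Juniper=43 → close Briarlake (overflow 30)
  43÷1 = 43 each, +1 to first 0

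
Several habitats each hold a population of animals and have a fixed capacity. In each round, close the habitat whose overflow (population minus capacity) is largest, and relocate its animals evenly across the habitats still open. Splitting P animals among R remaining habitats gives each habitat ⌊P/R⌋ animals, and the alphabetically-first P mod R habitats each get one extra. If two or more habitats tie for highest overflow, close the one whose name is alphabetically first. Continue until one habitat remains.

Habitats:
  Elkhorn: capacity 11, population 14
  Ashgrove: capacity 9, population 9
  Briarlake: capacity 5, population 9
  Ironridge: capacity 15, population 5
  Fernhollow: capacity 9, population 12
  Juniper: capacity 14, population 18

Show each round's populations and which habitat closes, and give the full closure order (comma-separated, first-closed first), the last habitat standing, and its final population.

Closure order: Briarlake, Elkhorn, Fernhollow, Juniper, Ashgrove
Last habitat: Ironridge with 67 animals

Round 1: Ashgrove=9 Briarlake=9 Elkhorn=14 Fernhollow=12 Ironridge=5 Juniper=18 → close Briarlake (overflow 4)
  9÷5 = 1 each, +1 to first 4
Round 2: Ashgrove=11 Elkhorn=16 Fernhollow=14 Ironridge=7 Juniper=19 → close Elkhorn (overflow 5)
  16÷4 = 4 each, +1 to first 0
Round 3: Ashgrove=15 Fernhollow=18 Ironridge=11 Juniper=23 → close Fernhollow (overflow 9)
  18÷3 = 6 each, +1 to first 0
Round 4: Ashgrove=21 Ironridge=17 Juniper=29 → close Juniper (overflow 15)
  29÷2 = 14 each, +1 to first 1
Round 5: Ashgrove=36 Ironridge=31 → close Ashgrove (overflow 27)
  36÷1 = 36 each, +1 to first 0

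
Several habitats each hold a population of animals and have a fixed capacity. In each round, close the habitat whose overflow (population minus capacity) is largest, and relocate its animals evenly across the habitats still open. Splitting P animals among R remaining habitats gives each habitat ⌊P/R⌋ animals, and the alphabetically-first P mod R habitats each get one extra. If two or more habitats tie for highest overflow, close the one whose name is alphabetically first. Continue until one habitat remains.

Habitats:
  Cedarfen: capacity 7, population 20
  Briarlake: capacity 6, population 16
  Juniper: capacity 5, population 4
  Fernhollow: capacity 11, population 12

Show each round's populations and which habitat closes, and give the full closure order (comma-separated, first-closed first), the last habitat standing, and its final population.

Closure order: Cedarfen, Briarlake, Fernhollow
Last habitat: Juniper with 52 animals

Round 1: Briarlake=16 Cedarfen=20 Fernhollow=12 Juniper=4 → close Cedarfen (overflow 13)
  20÷3 = 6 each, +1 to first 2
Round 2: Briarlake=23 Fernhollow=19 Juniper=10 → close Briarlake (overflow 17)
  23÷2 = 11 each, +1 to first 1
Round 3: Fernhollow=31 Juniper=21 → close Fernhollow (overflow 20)
  31÷1 = 31 each, +1 to first 0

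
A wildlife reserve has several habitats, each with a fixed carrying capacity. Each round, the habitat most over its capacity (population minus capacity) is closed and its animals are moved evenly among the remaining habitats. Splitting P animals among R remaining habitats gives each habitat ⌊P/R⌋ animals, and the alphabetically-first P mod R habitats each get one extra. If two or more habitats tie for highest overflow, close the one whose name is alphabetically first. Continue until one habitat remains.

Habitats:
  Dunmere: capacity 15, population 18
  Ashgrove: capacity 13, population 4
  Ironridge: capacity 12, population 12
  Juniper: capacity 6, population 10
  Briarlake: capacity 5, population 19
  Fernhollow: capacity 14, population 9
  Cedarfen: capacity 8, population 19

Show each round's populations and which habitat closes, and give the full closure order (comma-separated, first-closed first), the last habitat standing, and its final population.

Round 1: Ashgrove=4 Briarlake=19 Cedarfen=19 Dunmere=18 Fernhollow=9 Ironridge=12 Juniper=10 → close Briarlake (overflow 14)
  19÷6 = 3 each, +1 to first 1
Round 2: Ashgrove=8 Cedarfen=22 Dunmere=21 Fernhollow=12 Ironridge=15 Juniper=13 → close Cedarfen (overflow 14)
  22÷5 = 4 each, +1 to first 2
Round 3: Ashgrove=13 Dunmere=26 Fernhollow=16 Ironridge=19 Juniper=17 → close Dunmere (overflow 11)
  26÷4 = 6 each, +1 to first 2
Round 4: Ashgrove=20 Fernhollow=23 Ironridge=25 Juniper=23 → close Juniper (overflow 17)
  23÷3 = 7 each, +1 to first 2
Round 5: Ashgrove=28 Fernhollow=31 Ironridge=32 → close Ironridge (overflow 20)
  32÷2 = 16 each, +1 to first 0
Round 6: Ashgrove=44 Fernhollow=47 → close Fernhollow (overflow 33)
  47÷1 = 47 each, +1 to first 0

Closure order: Briarlake, Cedarfen, Dunmere, Juniper, Ironridge, Fernhollow
Last habitat: Ashgrove with 91 animals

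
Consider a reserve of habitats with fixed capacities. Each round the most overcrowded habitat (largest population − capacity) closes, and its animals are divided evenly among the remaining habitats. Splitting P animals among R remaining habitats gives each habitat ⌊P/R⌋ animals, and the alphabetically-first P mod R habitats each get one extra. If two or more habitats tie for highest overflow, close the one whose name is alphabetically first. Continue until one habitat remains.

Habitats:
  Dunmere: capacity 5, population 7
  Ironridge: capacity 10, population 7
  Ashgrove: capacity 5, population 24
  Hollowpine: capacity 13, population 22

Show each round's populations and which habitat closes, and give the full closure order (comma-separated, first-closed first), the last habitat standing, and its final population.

Closure order: Ashgrove, Hollowpine, Dunmere
Last habitat: Ironridge with 60 animals

Round 1: Ashgrove=24 Dunmere=7 Hollowpine=22 Ironridge=7 → close Ashgrove (overflow 19)
  24÷3 = 8 each, +1 to first 0
Round 2: Dunmere=15 Hollowpine=30 Ironridge=15 → close Hollowpine (overflow 17)
  30÷2 = 15 each, +1 to first 0
Round 3: Dunmere=30 Ironridge=30 → close Dunmere (overflow 25)
  30÷1 = 30 each, +1 to first 0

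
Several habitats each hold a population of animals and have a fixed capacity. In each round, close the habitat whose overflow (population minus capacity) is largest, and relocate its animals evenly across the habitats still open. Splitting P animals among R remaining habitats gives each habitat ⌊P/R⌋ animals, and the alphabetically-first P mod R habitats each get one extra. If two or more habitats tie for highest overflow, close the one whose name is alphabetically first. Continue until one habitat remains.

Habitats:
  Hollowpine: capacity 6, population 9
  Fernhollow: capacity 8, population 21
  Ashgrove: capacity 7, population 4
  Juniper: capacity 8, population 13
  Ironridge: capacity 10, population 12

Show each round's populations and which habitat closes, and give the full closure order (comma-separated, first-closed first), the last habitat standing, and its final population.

Closure order: Fernhollow, Juniper, Hollowpine, Ironridge
Last habitat: Ashgrove with 59 animals

Round 1: Ashgrove=4 Fernhollow=21 Hollowpine=9 Ironridge=12 Juniper=13 → close Fernhollow (overflow 13)
  21÷4 = 5 each, +1 to first 1
Round 2: Ashgrove=10 Hollowpine=14 Ironridge=17 Juniper=18 → close Juniper (overflow 10)
  18÷3 = 6 each, +1 to first 0
Round 3: Ashgrove=16 Hollowpine=20 Ironridge=23 → close Hollowpine (overflow 14)
  20÷2 = 10 each, +1 to first 0
Round 4: Ashgrove=26 Ironridge=33 → close Ironridge (overflow 23)
  33÷1 = 33 each, +1 to first 0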